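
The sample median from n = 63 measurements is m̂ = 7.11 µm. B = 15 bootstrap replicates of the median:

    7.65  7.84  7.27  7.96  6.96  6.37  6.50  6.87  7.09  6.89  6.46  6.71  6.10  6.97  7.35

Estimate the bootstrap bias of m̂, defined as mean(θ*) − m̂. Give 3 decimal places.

bias = −0.111

mean(θ*) = (7.65 + 7.84 + 7.27 + 7.96 + 6.96 + 6.37 + 6.50 + 6.87 + 7.09 + 6.89 + 6.46 + 6.71 + 6.10 + 6.97 + 7.35) / 15 = 6.9993
bias = 6.9993 − 7.11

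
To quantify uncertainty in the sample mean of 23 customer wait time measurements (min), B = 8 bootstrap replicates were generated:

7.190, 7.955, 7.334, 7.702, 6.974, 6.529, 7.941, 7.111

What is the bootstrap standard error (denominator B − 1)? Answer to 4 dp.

Bootstrap SE is the standard deviation of the 8 replicate means.
Mean of replicates: (7.190 + 7.955 + 7.334 + 7.702 + 6.974 + 6.529 + 7.941 + 7.111) / 8 = 58.73600 / 8 = 7.34200
Sum of squared deviations: (−0.15200)² + (+0.61300)² + (−0.00800)² + (+0.36000)² + (−0.36800)² + (−0.81300)² + (+0.59900)² + (−0.23100)² = 1.73709
Variance = 1.73709 / 7 = 0.24816
SE* = √0.24816

SE* = 0.4982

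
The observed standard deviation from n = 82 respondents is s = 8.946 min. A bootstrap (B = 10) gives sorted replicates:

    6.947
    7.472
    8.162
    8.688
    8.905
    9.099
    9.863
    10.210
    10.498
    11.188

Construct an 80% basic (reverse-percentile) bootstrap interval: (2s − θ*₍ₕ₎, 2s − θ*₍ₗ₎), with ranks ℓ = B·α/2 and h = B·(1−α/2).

Percentile endpoints at ranks 1 and 9: θ*₍1₎ = 6.947, θ*₍9₎ = 10.498.
Basic interval reflects these around s:
  lower = 2 × 8.946 − 10.498 = 7.394
  upper = 2 × 8.946 − 6.947 = 10.945

(7.394, 10.945)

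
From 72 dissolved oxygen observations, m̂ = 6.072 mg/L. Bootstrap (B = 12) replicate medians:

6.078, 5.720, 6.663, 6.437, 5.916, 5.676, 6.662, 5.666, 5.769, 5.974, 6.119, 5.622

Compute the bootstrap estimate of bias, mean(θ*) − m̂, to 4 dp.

mean(θ*) = (6.078 + 5.720 + 6.663 + 6.437 + 5.916 + 5.676 + 6.662 + 5.666 + 5.769 + 5.974 + 6.119 + 5.622) / 12 = 6.02517
bias = 6.02517 − 6.072

bias = −0.0468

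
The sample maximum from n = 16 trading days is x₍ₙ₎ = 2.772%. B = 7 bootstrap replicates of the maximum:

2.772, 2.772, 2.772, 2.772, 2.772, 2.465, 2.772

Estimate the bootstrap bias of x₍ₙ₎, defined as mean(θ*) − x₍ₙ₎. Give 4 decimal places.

bias = −0.0439

mean(θ*) = (2.772 + 2.772 + 2.772 + 2.772 + 2.772 + 2.465 + 2.772) / 7 = 2.72814
bias = 2.72814 − 2.772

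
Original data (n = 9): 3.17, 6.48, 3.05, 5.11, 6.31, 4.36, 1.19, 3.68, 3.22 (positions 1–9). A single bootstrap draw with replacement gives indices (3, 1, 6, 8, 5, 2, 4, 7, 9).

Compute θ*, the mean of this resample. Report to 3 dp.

Resample values: 3.05, 3.17, 4.36, 3.68, 6.31, 6.48, 5.11, 1.19, 3.22.
Mean = (3.05 + 3.17 + 4.36 + 3.68 + 6.31 + 6.48 + 5.11 + 1.19 + 3.22) / 9 = 36.570 / 9 = 4.063

θ* = 4.063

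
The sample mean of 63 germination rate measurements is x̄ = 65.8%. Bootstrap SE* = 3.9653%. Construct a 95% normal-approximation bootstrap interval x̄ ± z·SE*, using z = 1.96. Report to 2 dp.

Margin = 1.96 × 3.9653 = 7.772
Interval: 65.8 ± 7.772

(58.03, 73.57)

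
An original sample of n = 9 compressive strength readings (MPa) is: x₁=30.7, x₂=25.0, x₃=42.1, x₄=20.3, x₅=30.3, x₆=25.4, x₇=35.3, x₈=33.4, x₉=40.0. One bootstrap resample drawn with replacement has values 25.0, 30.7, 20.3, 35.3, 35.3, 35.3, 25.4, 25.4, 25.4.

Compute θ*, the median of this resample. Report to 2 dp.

Sorted: 20.3, 25.0, 25.4, 25.4, 25.4, 30.7, 35.3, 35.3, 35.3
Median = middle value = 25.40

θ* = 25.40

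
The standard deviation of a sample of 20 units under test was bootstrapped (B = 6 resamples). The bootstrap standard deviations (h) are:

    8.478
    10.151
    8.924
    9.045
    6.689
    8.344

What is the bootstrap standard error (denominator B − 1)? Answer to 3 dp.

Bootstrap SE is the standard deviation of the 6 replicate standard deviations.
Mean of replicates: (8.478 + 10.151 + 8.924 + 9.045 + 6.689 + 8.344) / 6 = 51.6310 / 6 = 8.6052
Sum of squared deviations: (−0.1272)² + (+1.5458)² + (+0.3188)² + (+0.4398)² + (−1.9162)² + (−0.2612)² = 6.4408
Variance = 6.4408 / 5 = 1.2882
SE* = √1.2882

SE* = 1.135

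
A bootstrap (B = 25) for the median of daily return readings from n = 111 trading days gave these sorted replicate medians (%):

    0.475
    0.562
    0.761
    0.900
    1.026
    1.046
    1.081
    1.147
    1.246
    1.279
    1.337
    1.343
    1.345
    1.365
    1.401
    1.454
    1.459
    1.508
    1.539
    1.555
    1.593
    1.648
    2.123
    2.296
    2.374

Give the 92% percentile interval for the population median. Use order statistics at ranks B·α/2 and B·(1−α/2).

(0.475, 2.296)

α = 0.08; lower rank = 25 × 0.040 = 1; upper rank = 25 × 0.960 = 24.
The 1st smallest replicate is 0.475; the 24th is 2.296.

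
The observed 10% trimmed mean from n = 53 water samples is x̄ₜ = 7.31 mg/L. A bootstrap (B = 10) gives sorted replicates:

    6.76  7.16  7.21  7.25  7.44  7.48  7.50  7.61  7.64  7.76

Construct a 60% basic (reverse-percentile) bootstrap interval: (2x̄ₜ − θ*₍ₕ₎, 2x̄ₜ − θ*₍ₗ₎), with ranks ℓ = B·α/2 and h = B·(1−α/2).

Percentile endpoints at ranks 2 and 8: θ*₍2₎ = 7.16, θ*₍8₎ = 7.61.
Basic interval reflects these around x̄ₜ:
  lower = 2 × 7.31 − 7.61 = 7.01
  upper = 2 × 7.31 − 7.16 = 7.46

(7.01, 7.46)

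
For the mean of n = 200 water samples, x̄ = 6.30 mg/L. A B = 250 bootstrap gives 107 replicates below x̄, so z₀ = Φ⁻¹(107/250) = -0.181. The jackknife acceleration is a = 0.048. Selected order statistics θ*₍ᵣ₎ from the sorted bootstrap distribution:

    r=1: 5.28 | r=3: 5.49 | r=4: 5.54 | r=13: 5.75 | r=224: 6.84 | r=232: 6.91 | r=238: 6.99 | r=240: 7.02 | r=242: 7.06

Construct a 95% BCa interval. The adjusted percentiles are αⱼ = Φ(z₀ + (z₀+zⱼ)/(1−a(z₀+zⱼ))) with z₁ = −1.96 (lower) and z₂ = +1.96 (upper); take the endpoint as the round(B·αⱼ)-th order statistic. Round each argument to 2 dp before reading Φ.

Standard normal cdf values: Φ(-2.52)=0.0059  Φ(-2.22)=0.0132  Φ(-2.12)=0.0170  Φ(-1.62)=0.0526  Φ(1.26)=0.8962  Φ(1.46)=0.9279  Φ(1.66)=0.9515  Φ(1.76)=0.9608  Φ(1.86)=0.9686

(5.54, 7.02)

Lower: z₀ + z₁ = -0.181 + (-1.960) = -2.141; 1 − a(z₀+z₁) = 1 − (0.048)(-2.141) = 1.1028; argument = -0.181 + (-2.141)/1.1028 = -2.1225 → -2.12.
α₁ = Φ(-2.12) = 0.0170; rank = round(250 × 0.0170) = 4; θ*₍4₎ = 5.54.
Upper: z₀ + z₂ = 1.779; 1 − a(z₀+z₂) = 0.9146; argument = 1.7641 → 1.76; α₂ = 0.9608; rank = 240; θ*₍240₎ = 7.02.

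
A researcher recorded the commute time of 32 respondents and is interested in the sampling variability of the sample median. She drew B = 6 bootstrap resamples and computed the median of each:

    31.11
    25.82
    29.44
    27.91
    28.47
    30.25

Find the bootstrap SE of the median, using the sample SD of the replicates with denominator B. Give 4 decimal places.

SE* = 1.7138

Bootstrap SE is the standard deviation of the 6 replicate medians.
Mean of replicates: (31.11 + 25.82 + 29.44 + 27.91 + 28.47 + 30.25) / 6 = 173.00000 / 6 = 28.83333
Sum of squared deviations: (+2.27667)² + (−3.01333)² + (+0.60667)² + (−0.92333)² + (−0.36333)² + (+1.41667)² = 17.62293
Variance = 17.62293 / 6 = 2.93716
SE* = √2.93716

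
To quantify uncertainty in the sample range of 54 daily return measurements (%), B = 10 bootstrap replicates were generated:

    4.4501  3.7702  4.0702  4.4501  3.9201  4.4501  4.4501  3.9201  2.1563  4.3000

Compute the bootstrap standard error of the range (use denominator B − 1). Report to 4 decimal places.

SE* = 0.6968

Bootstrap SE is the standard deviation of the 10 replicate ranges.
Mean of replicates: (4.4501 + 3.7702 + 4.0702 + 4.4501 + 3.9201 + 4.4501 + 4.4501 + 3.9201 + 2.1563 + 4.3000) / 10 = 39.93730 / 10 = 3.99373
Sum of squared deviations: (+0.45637)² + (−0.22353)² + (+0.07647)² + (+0.45637)² + (−0.07363)² + (+0.45637)² + (+0.45637)² + (−0.07363)² + (−1.83743)² + (+0.30627)² = 4.36970
Variance = 4.36970 / 9 = 0.48552
SE* = √0.48552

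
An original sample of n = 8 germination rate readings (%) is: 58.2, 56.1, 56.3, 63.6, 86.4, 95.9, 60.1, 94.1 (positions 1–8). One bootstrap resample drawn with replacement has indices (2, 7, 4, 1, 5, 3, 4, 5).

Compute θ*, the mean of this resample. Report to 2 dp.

θ* = 66.34

Resample values: 56.1, 60.1, 63.6, 58.2, 86.4, 56.3, 63.6, 86.4.
Mean = (56.1 + 60.1 + 63.6 + 58.2 + 86.4 + 56.3 + 63.6 + 86.4) / 8 = 530.70 / 8 = 66.34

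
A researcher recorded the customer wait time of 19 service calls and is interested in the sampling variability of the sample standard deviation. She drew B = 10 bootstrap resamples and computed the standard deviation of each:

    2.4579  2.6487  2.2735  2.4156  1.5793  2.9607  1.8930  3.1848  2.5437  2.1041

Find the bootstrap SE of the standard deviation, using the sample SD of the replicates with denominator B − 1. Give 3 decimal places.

SE* = 0.477

Bootstrap SE is the standard deviation of the 10 replicate standard deviations.
Mean of replicates: (2.4579 + 2.6487 + 2.2735 + 2.4156 + 1.5793 + 2.9607 + 1.8930 + 3.1848 + 2.5437 + 2.1041) / 10 = 24.06130 / 10 = 2.40613
Sum of squared deviations: (+0.05177)² + (+0.24257)² + (−0.13263)² + (+0.00947)² + (−0.82683)² + (+0.55457)² + (−0.51313)² + (+0.77867)² + (+0.13757)² + (−0.30203)² = 2.05017
Variance = 2.05017 / 9 = 0.22780
SE* = √0.22780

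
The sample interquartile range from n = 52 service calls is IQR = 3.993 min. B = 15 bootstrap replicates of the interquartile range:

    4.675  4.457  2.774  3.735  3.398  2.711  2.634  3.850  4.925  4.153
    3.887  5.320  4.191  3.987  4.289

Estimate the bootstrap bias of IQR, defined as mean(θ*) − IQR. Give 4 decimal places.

mean(θ*) = (4.675 + 4.457 + 2.774 + 3.735 + 3.398 + 2.711 + 2.634 + 3.850 + 4.925 + 4.153 + 3.887 + 5.320 + 4.191 + 3.987 + 4.289) / 15 = 3.93240
bias = 3.93240 − 3.993

bias = −0.0606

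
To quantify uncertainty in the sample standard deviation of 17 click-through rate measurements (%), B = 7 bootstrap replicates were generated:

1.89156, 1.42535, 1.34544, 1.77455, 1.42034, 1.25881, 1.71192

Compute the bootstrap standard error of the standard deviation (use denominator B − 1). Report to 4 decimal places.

Bootstrap SE is the standard deviation of the 7 replicate standard deviations.
Mean of replicates: (1.89156 + 1.42535 + 1.34544 + 1.77455 + 1.42034 + 1.25881 + 1.71192) / 7 = 10.827970 / 7 = 1.546853
Sum of squared deviations: (+0.344707)² + (−0.121503)² + (−0.201413)² + (+0.227697)² + (−0.126513)² + (−0.288043)² + (+0.165067)² = 0.352220
Variance = 0.352220 / 6 = 0.058703
SE* = √0.058703

SE* = 0.2423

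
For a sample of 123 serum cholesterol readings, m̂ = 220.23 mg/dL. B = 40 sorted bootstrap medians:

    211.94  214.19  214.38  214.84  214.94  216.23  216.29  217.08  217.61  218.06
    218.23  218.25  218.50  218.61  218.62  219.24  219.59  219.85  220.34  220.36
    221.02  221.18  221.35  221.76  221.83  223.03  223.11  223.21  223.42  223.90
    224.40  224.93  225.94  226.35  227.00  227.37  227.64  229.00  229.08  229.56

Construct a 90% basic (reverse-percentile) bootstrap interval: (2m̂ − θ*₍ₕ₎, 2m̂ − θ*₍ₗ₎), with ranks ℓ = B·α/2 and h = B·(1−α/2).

(211.46, 226.27)

Percentile endpoints at ranks 2 and 38: θ*₍2₎ = 214.19, θ*₍38₎ = 229.00.
Basic interval reflects these around m̂:
  lower = 2 × 220.23 − 229.00 = 211.46
  upper = 2 × 220.23 − 214.19 = 226.27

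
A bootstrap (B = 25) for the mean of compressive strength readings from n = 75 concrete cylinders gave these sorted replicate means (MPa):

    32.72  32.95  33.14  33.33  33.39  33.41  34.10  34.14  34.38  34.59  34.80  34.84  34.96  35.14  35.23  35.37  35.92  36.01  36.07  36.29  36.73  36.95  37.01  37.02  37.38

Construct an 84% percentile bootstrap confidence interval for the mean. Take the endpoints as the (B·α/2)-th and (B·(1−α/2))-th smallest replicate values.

(32.95, 37.01)

α = 0.16; lower rank = 25 × 0.080 = 2; upper rank = 25 × 0.920 = 23.
The 2nd smallest replicate is 32.95; the 23rd is 37.01.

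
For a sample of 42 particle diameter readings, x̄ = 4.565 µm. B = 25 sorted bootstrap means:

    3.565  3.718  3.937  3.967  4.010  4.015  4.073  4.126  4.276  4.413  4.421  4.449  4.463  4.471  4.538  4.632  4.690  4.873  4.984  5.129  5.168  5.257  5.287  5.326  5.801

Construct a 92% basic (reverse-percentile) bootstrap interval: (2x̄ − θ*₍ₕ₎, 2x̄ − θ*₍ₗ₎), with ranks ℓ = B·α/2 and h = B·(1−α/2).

(3.804, 5.565)

Percentile endpoints at ranks 1 and 24: θ*₍1₎ = 3.565, θ*₍24₎ = 5.326.
Basic interval reflects these around x̄:
  lower = 2 × 4.565 − 5.326 = 3.804
  upper = 2 × 4.565 − 3.565 = 5.565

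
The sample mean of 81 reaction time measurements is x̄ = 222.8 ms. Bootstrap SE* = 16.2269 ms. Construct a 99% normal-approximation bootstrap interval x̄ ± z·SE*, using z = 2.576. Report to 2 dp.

Margin = 2.576 × 16.2269 = 41.800
Interval: 222.8 ± 41.800

(181.00, 264.60)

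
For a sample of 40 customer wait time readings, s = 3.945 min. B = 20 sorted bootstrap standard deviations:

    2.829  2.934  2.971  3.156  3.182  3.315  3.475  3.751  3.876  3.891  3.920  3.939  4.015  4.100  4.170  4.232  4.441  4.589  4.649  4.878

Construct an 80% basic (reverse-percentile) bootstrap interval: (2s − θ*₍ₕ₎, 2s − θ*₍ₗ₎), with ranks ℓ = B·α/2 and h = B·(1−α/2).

Percentile endpoints at ranks 2 and 18: θ*₍2₎ = 2.934, θ*₍18₎ = 4.589.
Basic interval reflects these around s:
  lower = 2 × 3.945 − 4.589 = 3.301
  upper = 2 × 3.945 − 2.934 = 4.956

(3.301, 4.956)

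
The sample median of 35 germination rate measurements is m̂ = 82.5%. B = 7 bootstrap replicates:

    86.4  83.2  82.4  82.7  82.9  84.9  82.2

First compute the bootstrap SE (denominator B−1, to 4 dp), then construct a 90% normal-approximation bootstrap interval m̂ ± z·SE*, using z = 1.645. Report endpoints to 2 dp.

Mean of replicates = 83.5286; sum of squared deviations = 14.3543; SE* = √(14.3543/6) = 1.5467
Margin = 1.645 × 1.5467 = 2.544
Interval: 82.5 ± 2.544

(79.96, 85.04)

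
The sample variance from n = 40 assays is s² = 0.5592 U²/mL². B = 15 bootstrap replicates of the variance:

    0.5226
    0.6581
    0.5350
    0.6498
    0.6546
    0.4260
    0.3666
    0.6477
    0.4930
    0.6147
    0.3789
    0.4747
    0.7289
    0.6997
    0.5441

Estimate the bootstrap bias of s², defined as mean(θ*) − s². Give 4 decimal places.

bias = +0.0004

mean(θ*) = (0.5226 + 0.6581 + 0.5350 + 0.6498 + 0.6546 + 0.4260 + 0.3666 + 0.6477 + 0.4930 + 0.6147 + 0.3789 + 0.4747 + 0.7289 + 0.6997 + 0.5441) / 15 = 0.55963
bias = 0.55963 − 0.5592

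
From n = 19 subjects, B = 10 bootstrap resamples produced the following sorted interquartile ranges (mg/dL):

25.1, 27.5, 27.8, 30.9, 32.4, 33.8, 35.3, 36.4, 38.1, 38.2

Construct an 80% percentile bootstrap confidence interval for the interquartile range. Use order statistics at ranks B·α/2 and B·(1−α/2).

(25.1, 38.1)

α = 0.20; lower rank = 10 × 0.100 = 1; upper rank = 10 × 0.900 = 9.
The 1st smallest replicate is 25.1; the 9th is 38.1.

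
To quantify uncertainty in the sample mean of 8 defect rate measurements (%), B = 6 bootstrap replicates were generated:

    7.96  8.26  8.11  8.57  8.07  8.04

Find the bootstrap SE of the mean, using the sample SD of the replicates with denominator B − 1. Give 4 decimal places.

SE* = 0.2203

Bootstrap SE is the standard deviation of the 6 replicate means.
Mean of replicates: (7.96 + 8.26 + 8.11 + 8.57 + 8.07 + 8.04) / 6 = 49.01000 / 6 = 8.16833
Sum of squared deviations: (−0.20833)² + (+0.09167)² + (−0.05833)² + (+0.40167)² + (−0.09833)² + (−0.12833)² = 0.24268
Variance = 0.24268 / 5 = 0.04854
SE* = √0.04854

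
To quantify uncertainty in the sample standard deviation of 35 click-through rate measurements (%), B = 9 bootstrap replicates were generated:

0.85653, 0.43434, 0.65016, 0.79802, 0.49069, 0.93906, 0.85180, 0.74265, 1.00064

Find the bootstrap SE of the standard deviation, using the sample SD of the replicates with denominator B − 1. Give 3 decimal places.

Bootstrap SE is the standard deviation of the 9 replicate standard deviations.
Mean of replicates: (0.85653 + 0.43434 + 0.65016 + 0.79802 + 0.49069 + 0.93906 + 0.85180 + 0.74265 + 1.00064) / 9 = 6.763890 / 9 = 0.751543
Sum of squared deviations: (+0.104987)² + (−0.317203)² + (−0.101383)² + (+0.046477)² + (−0.260853)² + (+0.187517)² + (+0.100257)² + (−0.008893)² + (+0.249097)² = 0.299465
Variance = 0.299465 / 8 = 0.037433
SE* = √0.037433

SE* = 0.193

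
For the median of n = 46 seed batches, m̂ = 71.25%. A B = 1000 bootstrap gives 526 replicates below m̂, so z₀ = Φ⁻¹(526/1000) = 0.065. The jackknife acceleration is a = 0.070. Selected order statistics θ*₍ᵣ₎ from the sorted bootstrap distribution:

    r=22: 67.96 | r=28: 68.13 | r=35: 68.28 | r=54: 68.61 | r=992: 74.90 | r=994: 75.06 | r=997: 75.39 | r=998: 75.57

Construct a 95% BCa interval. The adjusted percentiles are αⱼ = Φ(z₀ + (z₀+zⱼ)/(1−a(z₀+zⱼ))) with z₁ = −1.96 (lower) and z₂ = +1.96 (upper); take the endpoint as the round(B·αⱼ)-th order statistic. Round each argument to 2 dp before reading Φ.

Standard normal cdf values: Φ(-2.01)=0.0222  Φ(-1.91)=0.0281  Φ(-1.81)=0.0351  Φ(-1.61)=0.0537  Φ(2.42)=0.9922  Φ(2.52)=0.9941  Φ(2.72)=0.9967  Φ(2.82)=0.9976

Lower: z₀ + z₁ = 0.065 + (-1.960) = -1.895; 1 − a(z₀+z₁) = 1 − (0.070)(-1.895) = 1.1326; argument = 0.065 + (-1.895)/1.1326 = -1.6081 → -1.61.
α₁ = Φ(-1.61) = 0.0537; rank = round(1000 × 0.0537) = 54; θ*₍54₎ = 68.61.
Upper: z₀ + z₂ = 2.025; 1 − a(z₀+z₂) = 0.8582; argument = 2.4245 → 2.42; α₂ = 0.9922; rank = 992; θ*₍992₎ = 74.90.

(68.61, 74.90)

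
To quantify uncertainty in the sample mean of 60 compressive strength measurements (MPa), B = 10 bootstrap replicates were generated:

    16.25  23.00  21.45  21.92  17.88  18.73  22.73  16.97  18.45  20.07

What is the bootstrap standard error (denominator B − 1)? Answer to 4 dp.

Bootstrap SE is the standard deviation of the 10 replicate means.
Mean of replicates: (16.25 + 23.00 + 21.45 + 21.92 + 17.88 + 18.73 + 22.73 + 16.97 + 18.45 + 20.07) / 10 = 197.45000 / 10 = 19.74500
Sum of squared deviations: (−3.49500)² + (+3.25500)² + (+1.70500)² + (+2.17500)² + (−1.86500)² + (−1.01500)² + (+2.98500)² + (−2.77500)² + (−1.29500)² + (+0.32500)² = 53.34965
Variance = 53.34965 / 9 = 5.92774
SE* = √5.92774

SE* = 2.4347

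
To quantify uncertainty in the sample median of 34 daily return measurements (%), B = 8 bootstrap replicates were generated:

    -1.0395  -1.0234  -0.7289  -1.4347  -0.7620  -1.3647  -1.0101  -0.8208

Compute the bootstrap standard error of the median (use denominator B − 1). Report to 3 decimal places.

SE* = 0.262

Bootstrap SE is the standard deviation of the 8 replicate medians.
Mean of replicates: ((-1.0395) + (-1.0234) + (-0.7289) + (-1.4347) + (-0.7620) + (-1.3647) + (-1.0101) + (-0.8208)) / 8 = -8.18410 / 8 = -1.02301
Sum of squared deviations: (−0.01649)² + (−0.00039)² + (+0.29411)² + (−0.41169)² + (+0.26101)² + (−0.34169)² + (+0.01291)² + (+0.20221)² = 0.48220
Variance = 0.48220 / 7 = 0.06889
SE* = √0.06889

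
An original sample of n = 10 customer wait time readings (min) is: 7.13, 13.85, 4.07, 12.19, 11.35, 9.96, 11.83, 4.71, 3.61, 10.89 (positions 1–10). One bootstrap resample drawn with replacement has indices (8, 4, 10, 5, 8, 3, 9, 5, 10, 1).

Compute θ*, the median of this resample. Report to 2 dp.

Resample values: 4.71, 12.19, 10.89, 11.35, 4.71, 4.07, 3.61, 11.35, 10.89, 7.13.
Sorted: 3.61, 4.07, 4.71, 4.71, 7.13, 10.89, 10.89, 11.35, 11.35, 12.19
Median = average of the two middle values = 9.01

θ* = 9.01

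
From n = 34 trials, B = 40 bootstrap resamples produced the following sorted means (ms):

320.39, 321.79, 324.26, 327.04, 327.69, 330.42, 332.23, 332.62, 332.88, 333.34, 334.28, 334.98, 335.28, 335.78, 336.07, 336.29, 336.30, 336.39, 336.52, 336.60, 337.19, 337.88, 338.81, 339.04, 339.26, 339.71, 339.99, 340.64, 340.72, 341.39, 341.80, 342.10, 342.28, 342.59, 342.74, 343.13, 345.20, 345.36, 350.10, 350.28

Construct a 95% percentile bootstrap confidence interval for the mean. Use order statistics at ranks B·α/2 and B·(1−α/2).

(320.39, 350.10)

α = 0.05; lower rank = 40 × 0.025 = 1; upper rank = 40 × 0.975 = 39.
The 1st smallest replicate is 320.39; the 39th is 350.10.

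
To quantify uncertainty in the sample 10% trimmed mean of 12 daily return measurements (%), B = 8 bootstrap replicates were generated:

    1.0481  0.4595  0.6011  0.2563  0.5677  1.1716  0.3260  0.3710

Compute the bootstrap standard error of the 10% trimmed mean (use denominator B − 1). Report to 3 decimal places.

SE* = 0.337

Bootstrap SE is the standard deviation of the 8 replicate 10% trimmed means.
Mean of replicates: (1.0481 + 0.4595 + 0.6011 + 0.2563 + 0.5677 + 1.1716 + 0.3260 + 0.3710) / 8 = 4.80130 / 8 = 0.60016
Sum of squared deviations: (+0.44794)² + (−0.14066)² + (+0.00094)² + (−0.34386)² + (−0.03246)² + (+0.57144)² + (−0.27416)² + (−0.22916)² = 0.79395
Variance = 0.79395 / 7 = 0.11342
SE* = √0.11342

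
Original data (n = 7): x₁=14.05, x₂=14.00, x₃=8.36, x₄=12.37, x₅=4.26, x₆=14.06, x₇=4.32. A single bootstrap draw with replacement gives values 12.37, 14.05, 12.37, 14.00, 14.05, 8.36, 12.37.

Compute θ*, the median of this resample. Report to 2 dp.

θ* = 12.37

Sorted: 8.36, 12.37, 12.37, 12.37, 14.00, 14.05, 14.05
Median = middle value = 12.37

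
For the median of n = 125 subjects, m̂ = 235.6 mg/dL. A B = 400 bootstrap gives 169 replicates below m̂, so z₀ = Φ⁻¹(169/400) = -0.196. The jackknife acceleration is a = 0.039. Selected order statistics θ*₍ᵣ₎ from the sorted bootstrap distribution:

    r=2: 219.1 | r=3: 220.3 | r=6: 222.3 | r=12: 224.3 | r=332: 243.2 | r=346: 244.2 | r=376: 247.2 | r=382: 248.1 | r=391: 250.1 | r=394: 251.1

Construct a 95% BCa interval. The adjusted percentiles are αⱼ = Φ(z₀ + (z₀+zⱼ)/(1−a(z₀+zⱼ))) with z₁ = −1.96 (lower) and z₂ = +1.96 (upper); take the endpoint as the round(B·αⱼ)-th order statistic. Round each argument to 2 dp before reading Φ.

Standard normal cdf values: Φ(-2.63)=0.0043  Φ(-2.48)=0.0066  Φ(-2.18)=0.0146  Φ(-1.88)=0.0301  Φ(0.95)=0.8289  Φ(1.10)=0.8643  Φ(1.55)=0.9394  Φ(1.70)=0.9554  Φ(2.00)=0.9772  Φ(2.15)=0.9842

(222.3, 248.1)

Lower: z₀ + z₁ = -0.196 + (-1.960) = -2.156; 1 − a(z₀+z₁) = 1 − (0.039)(-2.156) = 1.0841; argument = -0.196 + (-2.156)/1.0841 = -2.1848 → -2.18.
α₁ = Φ(-2.18) = 0.0146; rank = round(400 × 0.0146) = 6; θ*₍6₎ = 222.3.
Upper: z₀ + z₂ = 1.764; 1 − a(z₀+z₂) = 0.9312; argument = 1.6983 → 1.70; α₂ = 0.9554; rank = 382; θ*₍382₎ = 248.1.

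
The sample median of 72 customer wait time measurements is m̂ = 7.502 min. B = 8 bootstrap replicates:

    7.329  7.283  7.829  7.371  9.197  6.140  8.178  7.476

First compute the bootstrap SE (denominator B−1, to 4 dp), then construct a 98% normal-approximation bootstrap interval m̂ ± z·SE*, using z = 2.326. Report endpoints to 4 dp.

Mean of replicates = 7.6004; sum of squared deviations = 5.3103; SE* = √(5.3103/7) = 0.8710
Margin = 2.326 × 0.8710 = 2.02595
Interval: 7.502 ± 2.02595

(5.4761, 9.5279)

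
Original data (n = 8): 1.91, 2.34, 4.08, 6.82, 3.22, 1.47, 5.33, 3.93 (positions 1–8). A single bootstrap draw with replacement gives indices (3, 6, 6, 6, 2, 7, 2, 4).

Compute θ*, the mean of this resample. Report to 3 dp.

θ* = 3.165

Resample values: 4.08, 1.47, 1.47, 1.47, 2.34, 5.33, 2.34, 6.82.
Mean = (4.08 + 1.47 + 1.47 + 1.47 + 2.34 + 5.33 + 2.34 + 6.82) / 8 = 25.320 / 8 = 3.165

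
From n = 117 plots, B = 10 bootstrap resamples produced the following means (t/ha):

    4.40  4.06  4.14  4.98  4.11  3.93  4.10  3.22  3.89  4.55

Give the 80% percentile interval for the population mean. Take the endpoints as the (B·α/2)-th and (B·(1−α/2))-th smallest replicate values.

(3.22, 4.55)

Sorted replicates: 3.22, 3.89, 3.93, 4.06, 4.10, 4.11, 4.14, 4.40, 4.55, 4.98
α = 0.20; lower rank = 10 × 0.100 = 1; upper rank = 10 × 0.900 = 9.
The 1st smallest replicate is 3.22; the 9th is 4.55.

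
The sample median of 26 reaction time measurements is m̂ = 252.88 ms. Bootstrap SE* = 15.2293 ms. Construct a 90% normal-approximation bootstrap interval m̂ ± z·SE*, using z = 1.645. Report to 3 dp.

Margin = 1.645 × 15.2293 = 25.0522
Interval: 252.88 ± 25.0522

(227.828, 277.932)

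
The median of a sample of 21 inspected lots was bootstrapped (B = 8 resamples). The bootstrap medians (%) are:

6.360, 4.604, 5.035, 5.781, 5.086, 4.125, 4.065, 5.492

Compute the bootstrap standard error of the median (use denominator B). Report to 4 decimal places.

SE* = 0.7474

Bootstrap SE is the standard deviation of the 8 replicate medians.
Mean of replicates: (6.360 + 4.604 + 5.035 + 5.781 + 5.086 + 4.125 + 4.065 + 5.492) / 8 = 40.54800 / 8 = 5.06850
Sum of squared deviations: (+1.29150)² + (−0.46450)² + (−0.03350)² + (+0.71250)² + (+0.01750)² + (−0.94350)² + (−1.00350)² + (+0.42350)² = 4.46937
Variance = 4.46937 / 8 = 0.55867
SE* = √0.55867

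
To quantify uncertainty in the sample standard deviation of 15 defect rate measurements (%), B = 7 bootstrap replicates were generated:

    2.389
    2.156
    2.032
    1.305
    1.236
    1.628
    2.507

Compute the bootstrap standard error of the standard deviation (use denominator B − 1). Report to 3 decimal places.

SE* = 0.510

Bootstrap SE is the standard deviation of the 7 replicate standard deviations.
Mean of replicates: (2.389 + 2.156 + 2.032 + 1.305 + 1.236 + 1.628 + 2.507) / 7 = 13.2530 / 7 = 1.8933
Sum of squared deviations: (+0.4957)² + (+0.2627)² + (+0.1387)² + (−0.5883)² + (−0.6573)² + (−0.2653)² + (+0.6137)² = 1.5591
Variance = 1.5591 / 6 = 0.2599
SE* = √0.2599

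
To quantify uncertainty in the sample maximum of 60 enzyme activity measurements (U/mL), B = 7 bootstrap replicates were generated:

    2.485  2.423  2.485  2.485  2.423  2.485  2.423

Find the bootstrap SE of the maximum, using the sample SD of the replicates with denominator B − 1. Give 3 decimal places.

SE* = 0.033

Bootstrap SE is the standard deviation of the 7 replicate maximums.
Mean of replicates: (2.485 + 2.423 + 2.485 + 2.485 + 2.423 + 2.485 + 2.423) / 7 = 17.2090 / 7 = 2.4584
Sum of squared deviations: (+0.0266)² + (−0.0354)² + (+0.0266)² + (+0.0266)² + (−0.0354)² + (+0.0266)² + (−0.0354)² = 0.0066
Variance = 0.0066 / 6 = 0.0011
SE* = √0.0011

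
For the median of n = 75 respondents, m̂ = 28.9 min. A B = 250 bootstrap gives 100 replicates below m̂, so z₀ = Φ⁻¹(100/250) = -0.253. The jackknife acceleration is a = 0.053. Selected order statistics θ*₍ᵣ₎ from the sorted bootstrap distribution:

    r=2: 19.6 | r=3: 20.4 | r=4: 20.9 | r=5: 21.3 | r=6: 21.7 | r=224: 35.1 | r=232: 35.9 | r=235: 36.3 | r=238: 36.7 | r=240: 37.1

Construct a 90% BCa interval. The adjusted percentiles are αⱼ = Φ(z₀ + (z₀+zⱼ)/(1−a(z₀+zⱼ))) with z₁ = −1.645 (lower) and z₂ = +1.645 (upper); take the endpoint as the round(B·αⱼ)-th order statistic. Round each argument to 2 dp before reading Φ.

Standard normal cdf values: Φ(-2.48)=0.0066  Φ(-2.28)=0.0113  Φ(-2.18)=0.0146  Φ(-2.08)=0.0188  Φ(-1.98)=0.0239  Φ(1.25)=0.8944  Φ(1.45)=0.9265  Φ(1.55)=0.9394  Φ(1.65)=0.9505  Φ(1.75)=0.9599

Lower: z₀ + z₁ = -0.253 + (-1.645) = -1.898; 1 − a(z₀+z₁) = 1 − (0.053)(-1.898) = 1.1006; argument = -0.253 + (-1.898)/1.1006 = -1.9775 → -1.98.
α₁ = Φ(-1.98) = 0.0239; rank = round(250 × 0.0239) = 6; θ*₍6₎ = 21.7.
Upper: z₀ + z₂ = 1.392; 1 − a(z₀+z₂) = 0.9262; argument = 1.2499 → 1.25; α₂ = 0.8944; rank = 224; θ*₍224₎ = 35.1.

(21.7, 35.1)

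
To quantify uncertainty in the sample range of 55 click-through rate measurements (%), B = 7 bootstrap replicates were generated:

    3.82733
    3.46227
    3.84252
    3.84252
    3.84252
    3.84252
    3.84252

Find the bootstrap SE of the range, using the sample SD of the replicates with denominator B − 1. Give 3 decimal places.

SE* = 0.143

Bootstrap SE is the standard deviation of the 7 replicate ranges.
Mean of replicates: (3.82733 + 3.46227 + 3.84252 + 3.84252 + 3.84252 + 3.84252 + 3.84252) / 7 = 26.502200 / 7 = 3.786029
Sum of squared deviations: (+0.041301)² + (−0.323759)² + (+0.056491)² + (+0.056491)² + (+0.056491)² + (+0.056491)² + (+0.056491)² = 0.122482
Variance = 0.122482 / 6 = 0.020414
SE* = √0.020414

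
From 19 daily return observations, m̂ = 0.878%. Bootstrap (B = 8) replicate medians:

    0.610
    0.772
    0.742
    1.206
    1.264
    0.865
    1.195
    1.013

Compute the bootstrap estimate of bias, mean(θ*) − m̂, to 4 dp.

mean(θ*) = (0.610 + 0.772 + 0.742 + 1.206 + 1.264 + 0.865 + 1.195 + 1.013) / 8 = 0.95837
bias = 0.95837 − 0.878

bias = +0.0804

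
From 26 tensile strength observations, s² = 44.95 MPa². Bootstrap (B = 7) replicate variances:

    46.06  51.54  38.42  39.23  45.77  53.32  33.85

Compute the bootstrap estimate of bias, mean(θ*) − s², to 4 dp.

mean(θ*) = (46.06 + 51.54 + 38.42 + 39.23 + 45.77 + 53.32 + 33.85) / 7 = 44.02714
bias = 44.02714 − 44.95

bias = −0.9229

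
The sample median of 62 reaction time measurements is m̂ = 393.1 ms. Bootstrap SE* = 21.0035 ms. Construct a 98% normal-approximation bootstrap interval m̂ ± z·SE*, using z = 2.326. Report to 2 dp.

Margin = 2.326 × 21.0035 = 48.854
Interval: 393.1 ± 48.854

(344.25, 441.95)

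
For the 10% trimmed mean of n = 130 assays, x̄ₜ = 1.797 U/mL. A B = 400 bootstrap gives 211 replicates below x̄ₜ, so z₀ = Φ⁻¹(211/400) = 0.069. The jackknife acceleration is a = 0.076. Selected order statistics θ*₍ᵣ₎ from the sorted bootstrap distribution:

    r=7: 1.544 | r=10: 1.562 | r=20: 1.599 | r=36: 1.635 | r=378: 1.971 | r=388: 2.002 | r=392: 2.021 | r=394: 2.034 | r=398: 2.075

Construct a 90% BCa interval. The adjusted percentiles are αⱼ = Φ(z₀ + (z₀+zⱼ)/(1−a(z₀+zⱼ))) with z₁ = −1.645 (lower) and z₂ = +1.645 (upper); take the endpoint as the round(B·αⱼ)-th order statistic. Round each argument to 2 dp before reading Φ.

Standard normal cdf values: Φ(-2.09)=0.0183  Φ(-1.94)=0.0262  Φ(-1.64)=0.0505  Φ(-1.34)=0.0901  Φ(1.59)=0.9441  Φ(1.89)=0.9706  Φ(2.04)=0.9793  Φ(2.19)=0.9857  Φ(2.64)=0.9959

(1.635, 2.021)

Lower: z₀ + z₁ = 0.069 + (-1.645) = -1.576; 1 − a(z₀+z₁) = 1 − (0.076)(-1.576) = 1.1198; argument = 0.069 + (-1.576)/1.1198 = -1.3384 → -1.34.
α₁ = Φ(-1.34) = 0.0901; rank = round(400 × 0.0901) = 36; θ*₍36₎ = 1.635.
Upper: z₀ + z₂ = 1.714; 1 − a(z₀+z₂) = 0.8697; argument = 2.0397 → 2.04; α₂ = 0.9793; rank = 392; θ*₍392₎ = 2.021.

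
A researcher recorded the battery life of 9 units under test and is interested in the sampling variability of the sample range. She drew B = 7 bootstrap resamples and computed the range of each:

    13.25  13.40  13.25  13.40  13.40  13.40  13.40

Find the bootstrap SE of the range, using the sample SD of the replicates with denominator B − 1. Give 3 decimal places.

SE* = 0.073

Bootstrap SE is the standard deviation of the 7 replicate ranges.
Mean of replicates: (13.25 + 13.40 + 13.25 + 13.40 + 13.40 + 13.40 + 13.40) / 7 = 93.5000 / 7 = 13.3571
Sum of squared deviations: (−0.1071)² + (+0.0429)² + (−0.1071)² + (+0.0429)² + (+0.0429)² + (+0.0429)² + (+0.0429)² = 0.0321
Variance = 0.0321 / 6 = 0.0054
SE* = √0.0054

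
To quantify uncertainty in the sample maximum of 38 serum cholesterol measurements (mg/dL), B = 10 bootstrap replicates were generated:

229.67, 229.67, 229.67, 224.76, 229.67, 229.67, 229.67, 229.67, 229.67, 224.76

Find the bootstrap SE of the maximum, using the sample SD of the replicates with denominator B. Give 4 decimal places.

Bootstrap SE is the standard deviation of the 10 replicate maximums.
Mean of replicates: (229.67 + 229.67 + 229.67 + 224.76 + 229.67 + 229.67 + 229.67 + 229.67 + 229.67 + 224.76) / 10 = 2286.88000 / 10 = 228.68800
Sum of squared deviations: (+0.98200)² + (+0.98200)² + (+0.98200)² + (−3.92800)² + (+0.98200)² + (+0.98200)² + (+0.98200)² + (+0.98200)² + (+0.98200)² + (−3.92800)² = 38.57296
Variance = 38.57296 / 10 = 3.85730
SE* = √3.85730

SE* = 1.9640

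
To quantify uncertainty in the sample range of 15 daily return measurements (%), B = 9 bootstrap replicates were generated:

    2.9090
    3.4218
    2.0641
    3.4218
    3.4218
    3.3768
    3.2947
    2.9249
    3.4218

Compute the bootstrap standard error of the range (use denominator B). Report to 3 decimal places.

Bootstrap SE is the standard deviation of the 9 replicate ranges.
Mean of replicates: (2.9090 + 3.4218 + 2.0641 + 3.4218 + 3.4218 + 3.3768 + 3.2947 + 2.9249 + 3.4218) / 9 = 28.25670 / 9 = 3.13963
Sum of squared deviations: (−0.23063)² + (+0.28217)² + (−1.07553)² + (+0.28217)² + (+0.28217)² + (+0.23717)² + (+0.15507)² + (−0.21473)² + (+0.28217)² = 1.65484
Variance = 1.65484 / 9 = 0.18387
SE* = √0.18387

SE* = 0.429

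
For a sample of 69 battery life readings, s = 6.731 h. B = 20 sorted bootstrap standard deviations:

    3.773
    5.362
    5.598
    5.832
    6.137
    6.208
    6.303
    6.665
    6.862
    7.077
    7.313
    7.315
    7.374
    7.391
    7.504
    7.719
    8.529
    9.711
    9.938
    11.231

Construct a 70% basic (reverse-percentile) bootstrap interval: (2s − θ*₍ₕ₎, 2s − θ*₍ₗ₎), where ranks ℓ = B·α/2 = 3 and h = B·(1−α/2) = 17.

Percentile endpoints at ranks 3 and 17: θ*₍3₎ = 5.598, θ*₍17₎ = 8.529.
Basic interval reflects these around s:
  lower = 2 × 6.731 − 8.529 = 4.933
  upper = 2 × 6.731 − 5.598 = 7.864

(4.933, 7.864)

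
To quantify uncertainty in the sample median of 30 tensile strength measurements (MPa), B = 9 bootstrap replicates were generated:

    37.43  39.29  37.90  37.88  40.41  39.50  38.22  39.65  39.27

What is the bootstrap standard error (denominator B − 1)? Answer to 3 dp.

Bootstrap SE is the standard deviation of the 9 replicate medians.
Mean of replicates: (37.43 + 39.29 + 37.90 + 37.88 + 40.41 + 39.50 + 38.22 + 39.65 + 39.27) / 9 = 349.5500 / 9 = 38.8389
Sum of squared deviations: (−1.4089)² + (+0.4511)² + (−0.9389)² + (−0.9589)² + (+1.5711)² + (+0.6611)² + (−0.6189)² + (+0.8111)² + (+0.4311)² = 8.1217
Variance = 8.1217 / 8 = 1.0152
SE* = √1.0152

SE* = 1.008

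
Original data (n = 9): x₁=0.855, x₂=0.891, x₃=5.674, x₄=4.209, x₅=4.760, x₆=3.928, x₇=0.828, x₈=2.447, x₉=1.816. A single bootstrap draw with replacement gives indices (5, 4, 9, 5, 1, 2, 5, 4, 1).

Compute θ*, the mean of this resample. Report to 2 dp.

θ* = 3.01

Resample values: 4.760, 4.209, 1.816, 4.760, 0.855, 0.891, 4.760, 4.209, 0.855.
Mean = (4.760 + 4.209 + 1.816 + 4.760 + 0.855 + 0.891 + 4.760 + 4.209 + 0.855) / 9 = 27.1150 / 9 = 3.01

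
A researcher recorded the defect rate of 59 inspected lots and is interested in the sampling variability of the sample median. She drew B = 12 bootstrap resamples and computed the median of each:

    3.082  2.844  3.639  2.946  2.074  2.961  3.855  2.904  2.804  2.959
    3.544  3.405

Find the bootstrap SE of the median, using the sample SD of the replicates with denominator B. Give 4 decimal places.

SE* = 0.4523

Bootstrap SE is the standard deviation of the 12 replicate medians.
Mean of replicates: (3.082 + 2.844 + 3.639 + 2.946 + 2.074 + 2.961 + 3.855 + 2.904 + 2.804 + 2.959 + 3.544 + 3.405) / 12 = 37.01700 / 12 = 3.08475
Sum of squared deviations: (−0.00275)² + (−0.24075)² + (+0.55425)² + (−0.13875)² + (−1.01075)² + (−0.12375)² + (+0.77025)² + (−0.18075)² + (−0.28075)² + (−0.12575)² + (+0.45925)² + (+0.32025)² = 2.45540
Variance = 2.45540 / 12 = 0.20462
SE* = √0.20462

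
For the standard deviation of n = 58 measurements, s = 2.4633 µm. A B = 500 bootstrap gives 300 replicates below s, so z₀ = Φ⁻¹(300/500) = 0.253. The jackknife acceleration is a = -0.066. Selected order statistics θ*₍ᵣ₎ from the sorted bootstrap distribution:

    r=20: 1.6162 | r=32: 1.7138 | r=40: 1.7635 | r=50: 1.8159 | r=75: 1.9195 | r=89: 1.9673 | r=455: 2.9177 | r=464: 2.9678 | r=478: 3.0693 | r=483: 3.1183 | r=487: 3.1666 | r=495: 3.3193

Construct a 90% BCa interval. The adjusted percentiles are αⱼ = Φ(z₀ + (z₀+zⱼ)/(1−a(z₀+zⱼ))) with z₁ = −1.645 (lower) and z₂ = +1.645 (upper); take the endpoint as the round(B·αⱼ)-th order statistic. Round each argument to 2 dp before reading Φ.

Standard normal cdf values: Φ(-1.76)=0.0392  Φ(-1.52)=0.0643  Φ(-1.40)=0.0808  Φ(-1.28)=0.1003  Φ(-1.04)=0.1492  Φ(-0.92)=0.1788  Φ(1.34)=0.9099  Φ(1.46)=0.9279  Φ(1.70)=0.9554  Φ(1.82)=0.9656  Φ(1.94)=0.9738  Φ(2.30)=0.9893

(1.8159, 3.1666)

Lower: z₀ + z₁ = 0.253 + (-1.645) = -1.392; 1 − a(z₀+z₁) = 1 − (-0.066)(-1.392) = 0.9081; argument = 0.253 + (-1.392)/0.9081 = -1.2798 → -1.28.
α₁ = Φ(-1.28) = 0.1003; rank = round(500 × 0.1003) = 50; θ*₍50₎ = 1.8159.
Upper: z₀ + z₂ = 1.898; 1 − a(z₀+z₂) = 1.1253; argument = 1.9397 → 1.94; α₂ = 0.9738; rank = 487; θ*₍487₎ = 3.1666.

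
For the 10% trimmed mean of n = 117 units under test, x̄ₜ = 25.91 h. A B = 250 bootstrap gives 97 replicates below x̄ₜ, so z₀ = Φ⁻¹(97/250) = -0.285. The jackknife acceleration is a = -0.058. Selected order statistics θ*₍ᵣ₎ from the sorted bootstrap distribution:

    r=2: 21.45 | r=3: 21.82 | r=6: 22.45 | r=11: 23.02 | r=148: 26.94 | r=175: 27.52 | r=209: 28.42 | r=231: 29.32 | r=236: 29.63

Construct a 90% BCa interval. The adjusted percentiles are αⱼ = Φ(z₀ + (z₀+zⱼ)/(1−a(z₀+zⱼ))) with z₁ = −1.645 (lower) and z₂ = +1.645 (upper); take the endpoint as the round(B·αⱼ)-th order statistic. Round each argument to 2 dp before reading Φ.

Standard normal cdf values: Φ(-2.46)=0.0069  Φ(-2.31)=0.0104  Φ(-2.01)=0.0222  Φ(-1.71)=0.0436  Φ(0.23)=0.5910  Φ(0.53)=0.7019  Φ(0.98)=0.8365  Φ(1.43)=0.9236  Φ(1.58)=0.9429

(21.45, 28.42)

Lower: z₀ + z₁ = -0.285 + (-1.645) = -1.930; 1 − a(z₀+z₁) = 1 − (-0.058)(-1.930) = 0.8881; argument = -0.285 + (-1.930)/0.8881 = -2.4583 → -2.46.
α₁ = Φ(-2.46) = 0.0069; rank = round(250 × 0.0069) = 2; θ*₍2₎ = 21.45.
Upper: z₀ + z₂ = 1.360; 1 − a(z₀+z₂) = 1.0789; argument = 0.9756 → 0.98; α₂ = 0.8365; rank = 209; θ*₍209₎ = 28.42.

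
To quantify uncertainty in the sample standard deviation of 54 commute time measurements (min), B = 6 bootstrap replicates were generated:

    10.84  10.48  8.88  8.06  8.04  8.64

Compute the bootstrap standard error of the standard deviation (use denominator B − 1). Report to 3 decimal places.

SE* = 1.215

Bootstrap SE is the standard deviation of the 6 replicate standard deviations.
Mean of replicates: (10.84 + 10.48 + 8.88 + 8.06 + 8.04 + 8.64) / 6 = 54.9400 / 6 = 9.1567
Sum of squared deviations: (+1.6833)² + (+1.3233)² + (−0.2767)² + (−1.0967)² + (−1.1167)² + (−0.5167)² = 7.3779
Variance = 7.3779 / 5 = 1.4756
SE* = √1.4756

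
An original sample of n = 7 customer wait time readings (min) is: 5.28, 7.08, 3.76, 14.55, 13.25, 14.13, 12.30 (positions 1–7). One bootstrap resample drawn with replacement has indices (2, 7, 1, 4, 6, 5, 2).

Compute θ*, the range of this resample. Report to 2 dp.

Resample values: 7.08, 12.30, 5.28, 14.55, 14.13, 13.25, 7.08.
Range = 14.55 − 5.28 = 9.27

θ* = 9.27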